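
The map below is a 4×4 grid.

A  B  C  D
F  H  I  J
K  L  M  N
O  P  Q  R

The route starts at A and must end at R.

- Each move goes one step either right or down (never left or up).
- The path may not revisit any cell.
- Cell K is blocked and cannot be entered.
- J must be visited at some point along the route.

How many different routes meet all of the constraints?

4

A right/down-only route from A to R makes exactly 3 down-moves and 3 right-moves in some order.
With no other constraints that would be C(6,3) = 20 routes.
Split at J and multiply the segment counts (each segment already excludes blocked cells): A→J: 4; J→R: 1; product = 4.
That gives 4 routes.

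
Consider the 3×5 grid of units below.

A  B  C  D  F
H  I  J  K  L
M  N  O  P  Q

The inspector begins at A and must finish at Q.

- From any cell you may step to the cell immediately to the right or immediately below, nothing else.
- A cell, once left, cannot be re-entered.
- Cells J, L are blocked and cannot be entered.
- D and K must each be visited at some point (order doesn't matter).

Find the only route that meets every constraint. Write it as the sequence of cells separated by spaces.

A B C D K P Q

Moves only go right or down, so the column and row indices never decrease.
Route from A: right 3 to D, down 2 to P, right 1 to Q — 6 moves in all.
Check: all required cells visited.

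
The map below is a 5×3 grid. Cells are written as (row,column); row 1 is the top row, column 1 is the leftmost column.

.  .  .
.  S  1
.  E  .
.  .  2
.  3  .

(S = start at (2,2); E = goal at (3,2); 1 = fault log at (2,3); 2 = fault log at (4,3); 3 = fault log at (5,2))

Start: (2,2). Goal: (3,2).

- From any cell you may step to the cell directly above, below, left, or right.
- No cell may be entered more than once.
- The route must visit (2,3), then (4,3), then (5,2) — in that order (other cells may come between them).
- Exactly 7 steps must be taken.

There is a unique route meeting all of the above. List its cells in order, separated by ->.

(2,2) -> (2,3) -> (3,3) -> (4,3) -> (5,3) -> (5,2) -> (4,2) -> (3,2)

The waypoints must appear in the order (2,3), (4,3), (5,2), with no cell reused.
Route from (2,2): right 1 to (2,3), down 3 to (5,3), left 1 to (5,2), up 2 to (3,2) — 7 moves in all.
Check: order respected (1 at step 1, 2 at step 3, 3 at step 5); 7 moves as required.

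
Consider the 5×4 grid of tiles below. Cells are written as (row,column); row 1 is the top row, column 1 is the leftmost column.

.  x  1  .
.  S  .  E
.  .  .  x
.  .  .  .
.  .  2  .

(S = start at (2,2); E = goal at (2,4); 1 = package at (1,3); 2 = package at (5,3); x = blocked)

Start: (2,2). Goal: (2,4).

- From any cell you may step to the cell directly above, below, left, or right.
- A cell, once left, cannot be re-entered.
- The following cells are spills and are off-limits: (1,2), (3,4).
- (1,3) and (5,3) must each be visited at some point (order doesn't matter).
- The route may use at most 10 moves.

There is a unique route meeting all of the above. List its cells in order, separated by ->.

(2,2) -> (3,2) -> (4,2) -> (5,2) -> (5,3) -> (4,3) -> (3,3) -> (2,3) -> (1,3) -> (1,4) -> (2,4)

Any route must reach (1,3) and (5,3) and still end at (2,4) within 10 moves, so the order of the required stops is forced.
Route from (2,2): 3× down (reaching (5,2)), right to (5,3), 4× up (reaching (1,3)), right to (1,4), down to (2,4) — 10 moves in all.
Check: all required cells visited; 10 ≤ 10 moves.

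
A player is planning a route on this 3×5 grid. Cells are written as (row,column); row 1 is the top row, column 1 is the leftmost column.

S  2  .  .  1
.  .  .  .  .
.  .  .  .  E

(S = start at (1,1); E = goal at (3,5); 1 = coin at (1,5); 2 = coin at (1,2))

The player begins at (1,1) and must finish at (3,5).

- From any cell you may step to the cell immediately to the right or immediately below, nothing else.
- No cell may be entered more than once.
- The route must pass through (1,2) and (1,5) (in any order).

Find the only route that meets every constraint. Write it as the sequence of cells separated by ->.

(1,1) -> (1,2) -> (1,3) -> (1,4) -> (1,5) -> (2,5) -> (3,5)

Moves only go right or down, so the column and row indices never decrease.
Route from (1,1): right 4 to (1,5), down 2 to (3,5) — 6 moves in all.
Check: all required cells visited.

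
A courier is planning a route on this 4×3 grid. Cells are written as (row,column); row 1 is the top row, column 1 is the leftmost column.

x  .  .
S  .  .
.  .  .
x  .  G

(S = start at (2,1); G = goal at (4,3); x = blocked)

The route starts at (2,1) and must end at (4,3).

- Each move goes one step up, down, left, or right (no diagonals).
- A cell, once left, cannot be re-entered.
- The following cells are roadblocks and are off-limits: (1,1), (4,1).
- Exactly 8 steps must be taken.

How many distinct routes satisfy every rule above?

Need simple routes of exactly 8 moves from (2,1) to (4,3) (Manhattan distance 4, so 2 moves are spent on a detour and 2 undoing it).
Enumerating: (2,1) (3,1) (3,2) (2,2) (1,2) (1,3) (2,3) (3,3) (4,3) | (2,1) (2,2) (1,2) (1,3) (2,3) (3,3) (3,2) (4,2) (4,3).
That gives 2 routes.

2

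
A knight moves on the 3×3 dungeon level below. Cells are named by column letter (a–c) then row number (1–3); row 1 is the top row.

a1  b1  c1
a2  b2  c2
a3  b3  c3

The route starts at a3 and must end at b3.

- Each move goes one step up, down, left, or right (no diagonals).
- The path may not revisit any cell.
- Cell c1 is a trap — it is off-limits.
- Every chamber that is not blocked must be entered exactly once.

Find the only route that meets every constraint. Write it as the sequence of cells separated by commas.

a3, a2, a1, b1, b2, c2, c3, b3

Need to visit all 8 open cells exactly once, starting at a3 and ending at b3.
Cell c2 has only two open neighbours (c3 and b2), so the path must pass straight through it: one of those is the cell it's entered from and the other is where it exits.
Route from a3: 2× up (reaching a1), right to b1, down to b2, right to c2, down to c3, left to b3 — 7 moves in all.
Check: all 8 open cells covered.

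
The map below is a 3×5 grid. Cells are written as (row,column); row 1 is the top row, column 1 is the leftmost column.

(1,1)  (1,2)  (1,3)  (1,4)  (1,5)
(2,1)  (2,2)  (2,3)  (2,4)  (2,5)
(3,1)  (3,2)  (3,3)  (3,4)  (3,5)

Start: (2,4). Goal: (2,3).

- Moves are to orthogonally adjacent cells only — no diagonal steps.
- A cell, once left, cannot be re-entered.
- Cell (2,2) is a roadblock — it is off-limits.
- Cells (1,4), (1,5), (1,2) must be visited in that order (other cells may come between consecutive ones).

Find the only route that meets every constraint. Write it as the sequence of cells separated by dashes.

(2,4) - (1,4) - (1,5) - (2,5) - (3,5) - (3,4) - (3,3) - (3,2) - (3,1) - (2,1) - (1,1) - (1,2) - (1,3) - (2,3)

The waypoints must appear in the order (1,4), (1,5), (1,2), with no cell reused.
Route from (2,4): up 1 to (1,4), right 1 to (1,5), down 2 to (3,5), left 4 to (3,1), up 2 to (1,1), right 2 to (1,3), down 1 to (2,3) — 13 moves in all.
Check: order respected ((1,4) at step 1, (1,5) at step 2, (1,2) at step 11).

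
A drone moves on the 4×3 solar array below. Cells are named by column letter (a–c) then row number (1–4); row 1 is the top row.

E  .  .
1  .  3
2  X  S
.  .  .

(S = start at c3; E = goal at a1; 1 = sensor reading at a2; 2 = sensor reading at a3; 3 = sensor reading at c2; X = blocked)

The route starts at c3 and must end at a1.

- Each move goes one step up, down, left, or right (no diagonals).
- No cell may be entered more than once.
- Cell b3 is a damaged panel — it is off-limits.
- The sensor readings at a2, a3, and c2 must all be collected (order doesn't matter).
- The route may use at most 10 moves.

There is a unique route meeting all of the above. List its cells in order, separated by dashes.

The budget equals the shortest possible length, so every move has to be on a shortest route through the required cells.
Route from c3: down 1 to c4, left 2 to a4, up 2 to a2, right 2 to c2, up 1 to c1, left 2 to a1 — 10 moves in all.
Check: all required cells visited; 10 ≤ 10 moves.

c3 - c4 - b4 - a4 - a3 - a2 - b2 - c2 - c1 - b1 - a1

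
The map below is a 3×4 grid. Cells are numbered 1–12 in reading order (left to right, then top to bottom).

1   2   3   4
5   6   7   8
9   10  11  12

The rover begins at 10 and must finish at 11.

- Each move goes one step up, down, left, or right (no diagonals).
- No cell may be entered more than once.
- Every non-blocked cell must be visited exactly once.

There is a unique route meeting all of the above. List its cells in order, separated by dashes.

10 - 9 - 5 - 1 - 2 - 6 - 7 - 3 - 4 - 8 - 12 - 11

Need to visit all 12 open cells exactly once, starting at 10 and ending at 11.
Cell 4 has only two open neighbours (8 and 3), so the path must pass straight through it: one of those is the cell it's entered from and the other is where it exits.
Route from 10: left to 9, 2× up (reaching 1), right to 2, down to 6, right to 7, up to 3, right to 4, 2× down (reaching 12), left to 11 — 11 moves in all.
Check: all 12 open cells covered.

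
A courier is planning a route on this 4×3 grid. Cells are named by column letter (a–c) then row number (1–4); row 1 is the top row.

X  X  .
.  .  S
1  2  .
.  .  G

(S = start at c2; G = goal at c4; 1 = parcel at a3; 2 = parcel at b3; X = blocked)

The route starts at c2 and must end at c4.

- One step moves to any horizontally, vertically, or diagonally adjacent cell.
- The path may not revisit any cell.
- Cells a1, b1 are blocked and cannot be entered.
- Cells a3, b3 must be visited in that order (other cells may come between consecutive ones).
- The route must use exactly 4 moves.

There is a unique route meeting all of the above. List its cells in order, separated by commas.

c2, b2, a3, b3, c4

The waypoints must appear in the order a3, b3, with no cell reused.
Route from c2: left 1 to b2, down-left 1 to a3, right 1 to b3, down-right 1 to c4 — 4 moves in all.
Check: order respected (1 at step 2, 2 at step 3); 4 moves as required.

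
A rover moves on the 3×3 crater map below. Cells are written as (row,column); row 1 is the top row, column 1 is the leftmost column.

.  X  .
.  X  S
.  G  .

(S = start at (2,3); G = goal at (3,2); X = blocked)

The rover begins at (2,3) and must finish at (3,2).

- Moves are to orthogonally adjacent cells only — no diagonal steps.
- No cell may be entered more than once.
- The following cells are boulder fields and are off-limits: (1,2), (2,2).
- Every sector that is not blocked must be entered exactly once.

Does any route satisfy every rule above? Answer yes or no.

Cell (1,1) has only one open neighbour but is neither the start nor the goal, so a Hamiltonian route would have to both enter and leave it through the same neighbour — impossible without revisiting.

no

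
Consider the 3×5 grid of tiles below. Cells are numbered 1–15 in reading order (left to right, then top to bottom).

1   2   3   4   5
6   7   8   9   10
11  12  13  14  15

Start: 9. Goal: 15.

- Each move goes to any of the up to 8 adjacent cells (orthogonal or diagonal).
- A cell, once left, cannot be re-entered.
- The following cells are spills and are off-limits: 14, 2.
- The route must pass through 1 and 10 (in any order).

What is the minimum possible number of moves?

9

Any route passes through 1 and 10 in some order between 9 and 15. Summing Chebyshev distances along each leg and taking the cheapest ordering (9 → 1 → 10 → 15) gives a lower bound of 3 + 4 + 1 = 8 moves.
The shortest route satisfying every rule uses 9 moves: 9 → 3 → 7 → 1 → 6 → 12 → 8 → 4 → 10 → 15.
The bound of 8 isn't tight here; checking systematically, no route of length 8 through 8 satisfies every constraint, so 9 is the minimum.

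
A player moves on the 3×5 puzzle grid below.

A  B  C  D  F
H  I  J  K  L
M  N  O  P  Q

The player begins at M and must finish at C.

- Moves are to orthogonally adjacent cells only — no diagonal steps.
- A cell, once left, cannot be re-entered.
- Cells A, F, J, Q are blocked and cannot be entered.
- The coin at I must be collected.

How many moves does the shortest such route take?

4

Any route passes through I somewhere between M and C. Summing Manhattan distances along the two legs (M → I → C) gives a lower bound of 2 + 2 = 4 moves.
A route of 4 moves achieves this: M → H → I → B → C.
Since 4 matches the lower bound, it is optimal.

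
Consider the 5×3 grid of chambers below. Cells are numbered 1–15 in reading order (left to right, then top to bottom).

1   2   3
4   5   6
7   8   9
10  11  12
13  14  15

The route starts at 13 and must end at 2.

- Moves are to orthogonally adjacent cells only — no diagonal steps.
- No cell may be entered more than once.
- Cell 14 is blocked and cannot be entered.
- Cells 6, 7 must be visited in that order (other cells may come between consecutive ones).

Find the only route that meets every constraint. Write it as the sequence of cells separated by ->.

The waypoints must appear in the order 6, 7, with no cell reused.
Route from 13: up to 10, 2× right (reaching 12), 2× up (reaching 6), left to 5, down to 8, left to 7, 2× up (reaching 1), right to 2 — 11 moves in all.
Check: order respected (6 at step 5, 7 at step 8).

13 -> 10 -> 11 -> 12 -> 9 -> 6 -> 5 -> 8 -> 7 -> 4 -> 1 -> 2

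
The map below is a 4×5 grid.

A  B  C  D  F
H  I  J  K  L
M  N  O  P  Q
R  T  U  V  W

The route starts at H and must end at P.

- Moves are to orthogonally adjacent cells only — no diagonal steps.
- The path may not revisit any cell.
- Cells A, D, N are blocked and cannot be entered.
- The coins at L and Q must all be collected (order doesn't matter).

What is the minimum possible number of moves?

6

Any route passes through L and Q in some order between H and P. Summing Manhattan distances along each leg and taking the cheapest ordering (H → L → Q → P) gives a lower bound of 4 + 1 + 1 = 6 moves.
A route of 6 moves achieves this: H → I → J → K → L → Q → P.
Since 6 matches the lower bound, it is optimal.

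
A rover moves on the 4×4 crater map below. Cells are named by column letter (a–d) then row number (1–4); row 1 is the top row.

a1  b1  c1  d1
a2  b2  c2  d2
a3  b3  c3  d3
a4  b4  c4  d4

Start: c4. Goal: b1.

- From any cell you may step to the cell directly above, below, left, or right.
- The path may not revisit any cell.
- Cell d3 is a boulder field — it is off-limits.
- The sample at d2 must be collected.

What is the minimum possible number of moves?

Any route passes through d2 somewhere between c4 and b1. Summing Manhattan distances along the two legs (c4 → d2 → b1) gives a lower bound of 3 + 3 = 6 moves.
A route of 6 moves achieves this: c4 → c3 → c2 → d2 → d1 → c1 → b1.
Since 6 matches the lower bound, it is optimal.

6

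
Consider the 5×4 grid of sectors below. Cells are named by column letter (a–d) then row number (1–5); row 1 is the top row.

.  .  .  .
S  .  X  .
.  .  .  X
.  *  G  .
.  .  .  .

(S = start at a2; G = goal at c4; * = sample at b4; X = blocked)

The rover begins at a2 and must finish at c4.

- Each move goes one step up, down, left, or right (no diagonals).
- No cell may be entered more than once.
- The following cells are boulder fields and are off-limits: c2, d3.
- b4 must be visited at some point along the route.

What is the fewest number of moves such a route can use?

4

Any route passes through b4 somewhere between a2 and c4. Summing Manhattan distances along the two legs (a2 → b4 → c4) gives a lower bound of 3 + 1 = 4 moves.
A route of 4 moves achieves this: a2 → a3 → a4 → b4 → c4.
Since 4 matches the lower bound, it is optimal.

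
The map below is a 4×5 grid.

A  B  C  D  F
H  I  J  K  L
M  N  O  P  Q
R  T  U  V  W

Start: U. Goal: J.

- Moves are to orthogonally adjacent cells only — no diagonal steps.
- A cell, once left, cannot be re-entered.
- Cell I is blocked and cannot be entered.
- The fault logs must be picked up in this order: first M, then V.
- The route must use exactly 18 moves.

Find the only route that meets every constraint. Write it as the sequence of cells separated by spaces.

The waypoints must appear in the order M, V, with no cell reused.
Route from U: up 1 to O, left 1 to N, down 1 to T, left 1 to R, up 3 to A, right 4 to F, down 3 to W, left 1 to V, up 2 to K, left 1 to J — 18 moves in all.
Check: order respected (M at step 5, V at step 15); 18 moves as required.

U O N T R M H A B C D F L Q W V P K J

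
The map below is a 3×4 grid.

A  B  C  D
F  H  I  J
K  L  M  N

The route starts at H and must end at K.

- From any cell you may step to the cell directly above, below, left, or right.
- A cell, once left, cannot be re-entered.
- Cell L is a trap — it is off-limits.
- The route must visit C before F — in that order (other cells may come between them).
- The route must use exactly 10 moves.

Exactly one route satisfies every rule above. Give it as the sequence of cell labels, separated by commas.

The waypoints must appear in the order C, F, with no cell reused.
Route from H: right 1 to I, down 1 to M, right 1 to N, up 2 to D, left 3 to A, down 2 to K — 10 moves in all.
Check: order respected (C at step 6, F at step 9); 10 moves as required.

H, I, M, N, J, D, C, B, A, F, K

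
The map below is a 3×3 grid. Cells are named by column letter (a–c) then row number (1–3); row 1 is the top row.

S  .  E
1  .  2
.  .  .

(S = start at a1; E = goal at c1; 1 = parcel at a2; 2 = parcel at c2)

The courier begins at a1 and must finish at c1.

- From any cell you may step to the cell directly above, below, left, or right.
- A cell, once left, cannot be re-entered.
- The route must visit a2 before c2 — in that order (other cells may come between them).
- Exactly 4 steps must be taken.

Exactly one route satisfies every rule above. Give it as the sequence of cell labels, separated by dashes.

The waypoints must appear in the order a2, c2, with no cell reused.
Route from a1: down to a2, 2× right (reaching c2), up to c1 — 4 moves in all.
Check: order respected (1 at step 1, 2 at step 3); 4 moves as required.

a1 - a2 - b2 - c2 - c1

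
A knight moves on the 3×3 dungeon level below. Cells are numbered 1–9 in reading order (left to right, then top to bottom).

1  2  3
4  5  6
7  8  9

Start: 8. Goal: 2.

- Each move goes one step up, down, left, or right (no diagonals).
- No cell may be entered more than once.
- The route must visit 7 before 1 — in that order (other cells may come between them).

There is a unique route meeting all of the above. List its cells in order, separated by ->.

8 -> 7 -> 4 -> 1 -> 2

The waypoints must appear in the order 7, 1, with no cell reused.
Route from 8: left 1 to 7, up 2 to 1, right 1 to 2 — 4 moves in all.
Check: order respected (7 at step 1, 1 at step 3).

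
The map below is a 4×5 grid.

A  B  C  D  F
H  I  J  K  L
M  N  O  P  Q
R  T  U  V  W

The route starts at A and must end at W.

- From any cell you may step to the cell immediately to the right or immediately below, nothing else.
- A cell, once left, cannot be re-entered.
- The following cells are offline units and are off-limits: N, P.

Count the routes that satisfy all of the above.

9

A right/down-only route from A to W makes exactly 3 down-moves and 4 right-moves in some order.
With no other constraints that would be C(7,3) = 35 routes.
Subtract routes through each blocked cell (inclusion–exclusion for overlaps): − through N: 12 − through P: 20 + through N&P: 6 → 9.
That gives 9 routes.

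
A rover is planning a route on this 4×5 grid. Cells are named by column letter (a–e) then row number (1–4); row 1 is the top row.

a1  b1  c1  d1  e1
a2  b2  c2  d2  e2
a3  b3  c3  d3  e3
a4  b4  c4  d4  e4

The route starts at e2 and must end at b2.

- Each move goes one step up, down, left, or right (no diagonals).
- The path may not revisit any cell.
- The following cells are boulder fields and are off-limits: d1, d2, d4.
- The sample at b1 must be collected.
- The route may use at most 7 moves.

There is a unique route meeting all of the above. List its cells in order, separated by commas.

Any route must reach b1 and still end at b2 within 7 moves, so the order of the required stops is forced.
Route from e2: down 1 to e3, left 2 to c3, up 2 to c1, left 1 to b1, down 1 to b2 — 7 moves in all.
Check: all required cells visited; 7 ≤ 7 moves.

e2, e3, d3, c3, c2, c1, b1, b2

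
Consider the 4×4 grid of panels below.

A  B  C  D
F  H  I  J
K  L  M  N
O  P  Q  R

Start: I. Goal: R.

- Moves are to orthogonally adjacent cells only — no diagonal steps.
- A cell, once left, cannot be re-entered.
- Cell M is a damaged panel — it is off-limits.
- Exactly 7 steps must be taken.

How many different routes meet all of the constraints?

Need simple routes of exactly 7 moves from I to R (Manhattan distance 3, so 2 moves are spent on a detour and 2 undoing it).
Enumerating: I C B H L P Q R | I H B C D J N R | I H L K O P Q R | I H F K O P Q R | I H F K L P Q R.
That gives 5 routes.

5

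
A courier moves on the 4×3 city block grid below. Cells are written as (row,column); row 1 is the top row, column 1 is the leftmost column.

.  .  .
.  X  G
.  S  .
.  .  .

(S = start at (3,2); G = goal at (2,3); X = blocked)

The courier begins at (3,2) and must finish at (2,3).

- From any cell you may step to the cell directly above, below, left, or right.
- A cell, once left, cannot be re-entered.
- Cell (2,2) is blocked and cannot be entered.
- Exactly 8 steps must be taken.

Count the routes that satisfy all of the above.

Need simple routes of exactly 8 moves from (3,2) to (2,3) (Manhattan distance 2, so 3 moves are spent on a detour and 3 undoing it).
Enumerating: (3,2) (4,2) (4,1) (3,1) (2,1) (1,1) (1,2) (1,3) (2,3).
That gives 1 route.

1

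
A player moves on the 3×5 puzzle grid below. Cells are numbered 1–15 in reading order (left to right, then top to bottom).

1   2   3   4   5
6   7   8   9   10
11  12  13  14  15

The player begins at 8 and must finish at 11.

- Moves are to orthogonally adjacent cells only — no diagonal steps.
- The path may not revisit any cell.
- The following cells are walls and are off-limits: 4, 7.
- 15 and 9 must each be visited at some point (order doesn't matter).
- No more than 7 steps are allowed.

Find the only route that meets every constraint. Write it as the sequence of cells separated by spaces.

The budget equals the shortest possible length, so every move has to be on a shortest route through the required cells.
Route from 8: right 2 to 10, down 1 to 15, left 4 to 11 — 7 moves in all.
Check: all required cells visited; 7 ≤ 7 moves.

8 9 10 15 14 13 12 11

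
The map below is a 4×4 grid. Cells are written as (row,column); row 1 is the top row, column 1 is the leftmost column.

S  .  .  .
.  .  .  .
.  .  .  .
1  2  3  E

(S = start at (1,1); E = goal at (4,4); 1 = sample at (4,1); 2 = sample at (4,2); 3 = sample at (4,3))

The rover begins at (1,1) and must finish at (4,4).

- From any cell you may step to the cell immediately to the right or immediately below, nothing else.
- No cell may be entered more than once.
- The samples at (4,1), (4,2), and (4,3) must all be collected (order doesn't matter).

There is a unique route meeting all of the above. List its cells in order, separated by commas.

(1,1), (2,1), (3,1), (4,1), (4,2), (4,3), (4,4)

Moves only go right or down, so the column and row indices never decrease.
Route from (1,1): down 3 to (4,1), right 3 to (4,4) — 6 moves in all.
Check: all required cells visited.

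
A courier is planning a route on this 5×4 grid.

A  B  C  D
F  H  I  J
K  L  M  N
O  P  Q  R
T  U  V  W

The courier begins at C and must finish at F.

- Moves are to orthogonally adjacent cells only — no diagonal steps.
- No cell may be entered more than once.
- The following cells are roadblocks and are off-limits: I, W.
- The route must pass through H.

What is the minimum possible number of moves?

Any route passes through H somewhere between C and F. Summing Manhattan distances along the two legs (C → H → F) gives a lower bound of 2 + 1 = 3 moves.
A route of 3 moves achieves this: C → B → H → F.
Since 3 matches the lower bound, it is optimal.

3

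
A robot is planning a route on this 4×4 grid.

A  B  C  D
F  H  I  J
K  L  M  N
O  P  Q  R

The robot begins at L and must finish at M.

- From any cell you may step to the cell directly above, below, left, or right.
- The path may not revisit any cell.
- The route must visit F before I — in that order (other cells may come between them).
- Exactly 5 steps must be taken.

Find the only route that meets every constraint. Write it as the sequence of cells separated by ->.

L -> K -> F -> H -> I -> M

The waypoints must appear in the order F, I, with no cell reused.
Route from L: left 1 to K, up 1 to F, right 2 to I, down 1 to M — 5 moves in all.
Check: order respected (F at step 2, I at step 4); 5 moves as required.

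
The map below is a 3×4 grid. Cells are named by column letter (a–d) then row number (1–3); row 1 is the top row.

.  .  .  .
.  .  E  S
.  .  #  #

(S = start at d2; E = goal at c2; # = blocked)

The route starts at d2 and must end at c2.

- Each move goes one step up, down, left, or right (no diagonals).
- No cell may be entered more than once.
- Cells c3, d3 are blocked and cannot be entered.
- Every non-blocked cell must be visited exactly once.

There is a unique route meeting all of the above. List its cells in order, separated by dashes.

Need to visit all 10 open cells exactly once, starting at d2 and ending at c2.
Cell a1 has only two open neighbours (a2 and b1), so the path must pass straight through it: one of those is the cell it's entered from and the other is where it exits.
Route from d2: up 1 to d1, left 3 to a1, down 2 to a3, right 1 to b3, up 1 to b2, right 1 to c2 — 9 moves in all.
Check: all 10 open cells covered.

d2 - d1 - c1 - b1 - a1 - a2 - a3 - b3 - b2 - c2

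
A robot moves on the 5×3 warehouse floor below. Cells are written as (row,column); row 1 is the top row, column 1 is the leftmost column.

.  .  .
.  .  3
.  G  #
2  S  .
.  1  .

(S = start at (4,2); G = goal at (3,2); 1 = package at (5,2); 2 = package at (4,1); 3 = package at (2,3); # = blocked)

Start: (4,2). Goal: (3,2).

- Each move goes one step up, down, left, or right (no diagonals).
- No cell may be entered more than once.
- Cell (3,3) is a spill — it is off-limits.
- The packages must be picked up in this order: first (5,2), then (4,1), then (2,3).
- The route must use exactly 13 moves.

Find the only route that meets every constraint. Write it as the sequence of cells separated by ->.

(4,2) -> (4,3) -> (5,3) -> (5,2) -> (5,1) -> (4,1) -> (3,1) -> (2,1) -> (1,1) -> (1,2) -> (1,3) -> (2,3) -> (2,2) -> (3,2)

The waypoints must appear in the order (5,2), (4,1), (2,3), with no cell reused.
Route from (4,2): right 1 to (4,3), down 1 to (5,3), left 2 to (5,1), up 4 to (1,1), right 2 to (1,3), down 1 to (2,3), left 1 to (2,2), down 1 to (3,2) — 13 moves in all.
Check: order respected (1 at step 3, 2 at step 5, 3 at step 11); 13 moves as required.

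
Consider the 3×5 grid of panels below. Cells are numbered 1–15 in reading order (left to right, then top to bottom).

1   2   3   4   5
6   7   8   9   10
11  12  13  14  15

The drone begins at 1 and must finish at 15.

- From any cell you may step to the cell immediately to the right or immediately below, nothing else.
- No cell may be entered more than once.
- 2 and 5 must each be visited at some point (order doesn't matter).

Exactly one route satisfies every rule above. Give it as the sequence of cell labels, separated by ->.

Moves only go right or down, so the column and row indices never decrease.
Route from 1: 4× right (reaching 5), 2× down (reaching 15) — 6 moves in all.
Check: all required cells visited.

1 -> 2 -> 3 -> 4 -> 5 -> 10 -> 15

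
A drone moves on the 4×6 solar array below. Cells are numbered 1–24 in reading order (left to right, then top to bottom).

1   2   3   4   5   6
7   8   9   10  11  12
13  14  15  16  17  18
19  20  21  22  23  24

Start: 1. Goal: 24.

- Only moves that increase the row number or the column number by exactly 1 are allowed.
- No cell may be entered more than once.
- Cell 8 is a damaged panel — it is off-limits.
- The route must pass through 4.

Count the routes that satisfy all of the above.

A right/down-only route from 1 to 24 makes exactly 3 down-moves and 5 right-moves in some order.
With no other constraints that would be C(8,3) = 56 routes.
Split at 4 and multiply the segment counts (each segment already excludes blocked cells): 1→4: 1; 4→24: 10; product = 10.
That gives 10 routes.

10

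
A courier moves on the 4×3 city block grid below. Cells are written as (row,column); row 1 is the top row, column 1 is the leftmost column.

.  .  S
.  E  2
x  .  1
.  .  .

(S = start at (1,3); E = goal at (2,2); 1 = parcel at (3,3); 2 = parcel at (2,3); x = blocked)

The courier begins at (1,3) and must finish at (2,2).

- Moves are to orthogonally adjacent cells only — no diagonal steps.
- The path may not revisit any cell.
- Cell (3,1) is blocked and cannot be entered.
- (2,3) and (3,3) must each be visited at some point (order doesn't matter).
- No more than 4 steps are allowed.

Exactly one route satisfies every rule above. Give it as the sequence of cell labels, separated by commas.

(1,3), (2,3), (3,3), (3,2), (2,2)

Any route must reach (2,3) and (3,3) and still end at (2,2) within 4 moves, so the order of the required stops is forced.
Route from (1,3): 2× down (reaching (3,3)), left to (3,2), up to (2,2) — 4 moves in all.
Check: all required cells visited; 4 ≤ 4 moves.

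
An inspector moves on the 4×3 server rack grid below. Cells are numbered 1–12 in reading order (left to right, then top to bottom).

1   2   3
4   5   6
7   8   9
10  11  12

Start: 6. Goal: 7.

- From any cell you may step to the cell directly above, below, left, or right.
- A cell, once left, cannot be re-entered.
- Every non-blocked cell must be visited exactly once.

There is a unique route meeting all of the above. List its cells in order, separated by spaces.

6 3 2 1 4 5 8 9 12 11 10 7

Need to visit all 12 open cells exactly once, starting at 6 and ending at 7.
Cell 1 has only two open neighbours (4 and 2), so the path must pass straight through it: one of those is the cell it's entered from and the other is where it exits.
Route from 6: up to 3, 2× left (reaching 1), down to 4, right to 5, down to 8, right to 9, down to 12, 2× left (reaching 10), up to 7 — 11 moves in all.
Check: all 12 open cells covered.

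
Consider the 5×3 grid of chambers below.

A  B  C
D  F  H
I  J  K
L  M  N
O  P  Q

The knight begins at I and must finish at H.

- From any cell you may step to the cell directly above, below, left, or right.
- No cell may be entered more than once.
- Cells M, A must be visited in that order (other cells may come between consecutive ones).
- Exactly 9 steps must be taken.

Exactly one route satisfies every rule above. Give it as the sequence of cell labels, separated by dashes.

The waypoints must appear in the order M, A, with no cell reused.
Route from I: down 1 to L, right 1 to M, up 2 to F, left 1 to D, up 1 to A, right 2 to C, down 1 to H — 9 moves in all.
Check: order respected (M at step 2, A at step 6); 9 moves as required.

I - L - M - J - F - D - A - B - C - H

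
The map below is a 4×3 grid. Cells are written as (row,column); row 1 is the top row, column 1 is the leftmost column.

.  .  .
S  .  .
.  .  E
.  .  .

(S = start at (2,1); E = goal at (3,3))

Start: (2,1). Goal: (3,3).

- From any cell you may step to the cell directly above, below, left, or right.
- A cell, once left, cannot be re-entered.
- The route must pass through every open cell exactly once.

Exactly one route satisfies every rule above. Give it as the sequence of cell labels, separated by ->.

(2,1) -> (1,1) -> (1,2) -> (1,3) -> (2,3) -> (2,2) -> (3,2) -> (3,1) -> (4,1) -> (4,2) -> (4,3) -> (3,3)

Need to visit all 12 open cells exactly once, starting at (2,1) and ending at (3,3).
Cell (4,3) has only two open neighbours ((3,3) and (4,2)), so the path must pass straight through it: one of those is the cell it's entered from and the other is where it exits.
Route from (2,1): up to (1,1), 2× right (reaching (1,3)), down to (2,3), left to (2,2), down to (3,2), left to (3,1), down to (4,1), 2× right (reaching (4,3)), up to (3,3) — 11 moves in all.
Check: all 12 open cells covered.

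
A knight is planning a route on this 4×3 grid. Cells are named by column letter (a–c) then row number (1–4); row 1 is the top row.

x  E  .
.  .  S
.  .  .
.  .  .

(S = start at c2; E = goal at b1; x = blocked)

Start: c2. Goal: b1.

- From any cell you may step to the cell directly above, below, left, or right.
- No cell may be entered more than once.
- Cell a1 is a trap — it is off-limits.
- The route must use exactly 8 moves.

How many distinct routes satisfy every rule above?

4

Need simple routes of exactly 8 moves from c2 to b1 (Manhattan distance 2, so 3 moves are spent on a detour and 3 undoing it).
Enumerating: c2 c3 c4 b4 b3 a3 a2 b2 b1 | c2 c3 c4 b4 a4 a3 a2 b2 b1 | c2 c3 c4 b4 a4 a3 b3 b2 b1 | c2 c3 b3 b4 a4 a3 a2 b2 b1.
That gives 4 routes.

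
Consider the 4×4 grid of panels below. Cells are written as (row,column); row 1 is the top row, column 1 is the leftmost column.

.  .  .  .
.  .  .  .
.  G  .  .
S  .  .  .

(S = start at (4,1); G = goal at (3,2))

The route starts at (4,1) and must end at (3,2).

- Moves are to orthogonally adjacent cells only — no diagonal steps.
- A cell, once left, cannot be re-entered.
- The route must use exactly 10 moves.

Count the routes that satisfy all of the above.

32

Need simple routes of exactly 10 moves from (4,1) to (3,2) (Manhattan distance 2, so 4 moves are spent on a detour and 4 undoing it).
Branch systematically from the start, pruning whenever the remaining move budget drops below the Manhattan distance to (3,2) or differs from it in parity. Grouping the completions by first move — via (3,1): 16; via (4,2): 16 — and summing: 16 + 16 = 32.
That gives 32 routes.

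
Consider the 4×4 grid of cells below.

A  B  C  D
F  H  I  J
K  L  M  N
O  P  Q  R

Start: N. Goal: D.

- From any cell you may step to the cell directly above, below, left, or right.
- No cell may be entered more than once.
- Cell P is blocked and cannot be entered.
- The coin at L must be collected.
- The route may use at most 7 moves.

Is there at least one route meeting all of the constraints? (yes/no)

One route that works: N → M → L → H → B → C → D.

yes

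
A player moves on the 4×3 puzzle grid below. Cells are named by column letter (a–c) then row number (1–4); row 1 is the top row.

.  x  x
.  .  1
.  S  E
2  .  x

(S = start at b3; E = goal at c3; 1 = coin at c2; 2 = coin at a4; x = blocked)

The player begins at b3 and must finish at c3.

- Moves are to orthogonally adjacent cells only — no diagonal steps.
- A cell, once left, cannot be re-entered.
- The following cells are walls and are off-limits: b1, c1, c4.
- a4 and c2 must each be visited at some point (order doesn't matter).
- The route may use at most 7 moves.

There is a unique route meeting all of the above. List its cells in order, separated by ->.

The 7-move cap with required stops at a4, c2 leaves no slack for detours.
Route from b3: down 1 to b4, left 1 to a4, up 2 to a2, right 2 to c2, down 1 to c3 — 7 moves in all.
Check: all required cells visited; 7 ≤ 7 moves.

b3 -> b4 -> a4 -> a3 -> a2 -> b2 -> c2 -> c3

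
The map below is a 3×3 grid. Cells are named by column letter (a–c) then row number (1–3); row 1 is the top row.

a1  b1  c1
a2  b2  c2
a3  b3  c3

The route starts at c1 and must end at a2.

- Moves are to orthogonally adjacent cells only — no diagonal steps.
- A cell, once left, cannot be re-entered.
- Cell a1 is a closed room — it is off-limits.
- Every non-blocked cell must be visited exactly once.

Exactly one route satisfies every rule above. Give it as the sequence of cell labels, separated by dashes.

Need to visit all 8 open cells exactly once, starting at c1 and ending at a2.
Cell a3 has only two open neighbours (a2 and b3), so the path must pass straight through it: one of those is the cell it's entered from and the other is where it exits.
Route from c1: left to b1, down to b2, right to c2, down to c3, 2× left (reaching a3), up to a2 — 7 moves in all.
Check: all 8 open cells covered.

c1 - b1 - b2 - c2 - c3 - b3 - a3 - a2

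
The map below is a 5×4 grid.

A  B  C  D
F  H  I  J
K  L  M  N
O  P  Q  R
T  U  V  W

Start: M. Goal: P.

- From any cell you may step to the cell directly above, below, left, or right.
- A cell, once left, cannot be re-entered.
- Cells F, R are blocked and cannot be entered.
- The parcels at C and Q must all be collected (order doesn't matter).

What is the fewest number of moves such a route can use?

Any route passes through C and Q in some order between M and P. Summing Manhattan distances along each leg and taking the cheapest ordering (M → C → Q → P) gives a lower bound of 2 + 3 + 1 = 6 moves.
The shortest route satisfying every rule uses 12 moves: M → I → C → B → H → L → K → O → T → U → V → Q → P.
The bound of 6 isn't tight here; checking systematically, no route of length 6 through 11 satisfies every constraint (on a 4-connected grid the length of any start-to-goal walk has the same parity as the Manhattan bound, so only lengths 6, 8, 10, … need checking), so 12 is the minimum.

12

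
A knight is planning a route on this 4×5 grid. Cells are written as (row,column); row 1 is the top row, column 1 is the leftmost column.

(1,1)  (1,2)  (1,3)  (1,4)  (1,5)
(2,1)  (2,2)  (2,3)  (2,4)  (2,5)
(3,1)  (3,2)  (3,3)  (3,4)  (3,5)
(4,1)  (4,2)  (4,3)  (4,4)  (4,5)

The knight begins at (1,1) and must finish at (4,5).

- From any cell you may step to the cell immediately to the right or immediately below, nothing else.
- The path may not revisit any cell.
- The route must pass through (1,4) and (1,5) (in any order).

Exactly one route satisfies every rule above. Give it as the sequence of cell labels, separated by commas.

(1,1), (1,2), (1,3), (1,4), (1,5), (2,5), (3,5), (4,5)

Moves only go right or down, so the column and row indices never decrease.
Route from (1,1): 4× right (reaching (1,5)), 3× down (reaching (4,5)) — 7 moves in all.
Check: all required cells visited.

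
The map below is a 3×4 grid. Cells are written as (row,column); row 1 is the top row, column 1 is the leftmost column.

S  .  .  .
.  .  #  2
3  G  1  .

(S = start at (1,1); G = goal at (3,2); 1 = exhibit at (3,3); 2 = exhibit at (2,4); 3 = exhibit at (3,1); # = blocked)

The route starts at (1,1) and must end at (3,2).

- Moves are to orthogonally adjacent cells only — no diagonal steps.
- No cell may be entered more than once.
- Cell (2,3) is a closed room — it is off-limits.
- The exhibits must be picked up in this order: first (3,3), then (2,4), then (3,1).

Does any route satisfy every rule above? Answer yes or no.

Even ignoring the required order, no revisit-free route from (1,1) to (3,2) manages to pass through all of (3,3), (2,4), and (3,1): branching out from (1,1), every path either misses one of them or, having collected them, can no longer reach (3,2) without re-entering a cell.

no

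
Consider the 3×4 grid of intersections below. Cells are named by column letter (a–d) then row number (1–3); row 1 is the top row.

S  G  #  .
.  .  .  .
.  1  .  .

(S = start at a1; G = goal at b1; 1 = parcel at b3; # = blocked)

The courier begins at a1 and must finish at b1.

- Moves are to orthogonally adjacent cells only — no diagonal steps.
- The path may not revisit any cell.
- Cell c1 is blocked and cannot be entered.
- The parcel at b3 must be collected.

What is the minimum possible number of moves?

5

Any route passes through b3 somewhere between a1 and b1. Summing Manhattan distances along the two legs (a1 → b3 → b1) gives a lower bound of 3 + 2 = 5 moves.
A route of 5 moves achieves this: a1 → a2 → a3 → b3 → b2 → b1.
Since 5 matches the lower bound, it is optimal.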